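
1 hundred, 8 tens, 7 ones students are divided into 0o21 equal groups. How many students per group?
Convert 1 hundred, 8 tens, 7 ones (place-value notation) → 1×100 + 8×10 + 7 = 187 (decimal)
Convert 0o21 (octal) → 2×8 + 1 = 17 (decimal)
Compute 187 ÷ 17 = 11
11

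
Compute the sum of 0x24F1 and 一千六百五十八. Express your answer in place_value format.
Convert 0x24F1 (hexadecimal) → 2×4096 + 4×256 + 15×16 + 1 = 9457 (decimal)
Convert 一千六百五十八 (Chinese numeral) → 1×1000 + 6×100 + 5×10 + 8 = 1658 (decimal)
Compute 9457 + 1658 = 11115
Convert 11115 (decimal) → 11115 = 11×1000 + 1×100 + 1×10 + 5 → 11 thousands, 1 hundred, 1 ten, 5 ones (place-value notation)
11 thousands, 1 hundred, 1 ten, 5 ones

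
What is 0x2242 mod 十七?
Convert 0x2242 (hexadecimal) → 2×4096 + 2×256 + 4×16 + 2 = 8770 (decimal)
Convert 十七 (Chinese numeral) → 1×10 + 7 = 17 (decimal)
Compute 8770 mod 17 = 15
15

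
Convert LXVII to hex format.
Convert LXVII (Roman numeral) → 50 + 10 + 5 + 1 + 1 = 67 (decimal)
Convert 67 (decimal) → 67 = 4×16 + 3 → 0x43 (hexadecimal)
0x43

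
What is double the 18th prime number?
The 18th prime number = 61
Compute 61 × 2 = 122
122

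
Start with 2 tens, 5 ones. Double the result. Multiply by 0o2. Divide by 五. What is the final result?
Convert 2 tens, 5 ones (place-value notation) → 2×10 + 5 = 25 (decimal)
Start: 25
25 × 2 = 50
Convert 0o2 (octal) → 2 (decimal)
50 × 2 = 100
Convert 五 (Chinese numeral) → 5 (decimal)
100 ÷ 5 = 20
20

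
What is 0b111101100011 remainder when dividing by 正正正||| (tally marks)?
Convert 0b111101100011 (binary) → 2048 + 1024 + 512 + 256 + 64 + 32 + 2 + 1 = 3939 (decimal)
Convert 正正正||| (tally marks) → 5 + 5 + 5 + 3 = 18 (decimal)
Compute 3939 mod 18 = 15
15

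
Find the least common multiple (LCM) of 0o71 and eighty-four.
Convert 0o71 (octal) → 7×8 + 1 = 57 (decimal)
Convert eighty-four (English words) → 84 (decimal)
Compute lcm(57, 84) = 1596
1596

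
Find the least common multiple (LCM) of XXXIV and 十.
Convert XXXIV (Roman numeral) → 10 + 10 + 10 + 4 = 34 (decimal)
Convert 十 (Chinese numeral) → 1×10 = 10 (decimal)
Compute lcm(34, 10) = 170
170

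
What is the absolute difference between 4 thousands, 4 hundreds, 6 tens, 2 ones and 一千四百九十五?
Convert 4 thousands, 4 hundreds, 6 tens, 2 ones (place-value notation) → 4×1000 + 4×100 + 6×10 + 2 = 4462 (decimal)
Convert 一千四百九十五 (Chinese numeral) → 1×1000 + 4×100 + 9×10 + 5 = 1495 (decimal)
Compute |4462 - 1495| = 2967
2967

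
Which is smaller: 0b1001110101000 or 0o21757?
Convert 0b1001110101000 (binary) → 4096 + 512 + 256 + 128 + 32 + 8 = 5032 (decimal)
Convert 0o21757 (octal) → 2×4096 + 1×512 + 7×64 + 5×8 + 7 = 9199 (decimal)
Compare 5032 vs 9199: smaller = 5032
5032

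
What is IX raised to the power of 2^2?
Convert IX (Roman numeral) → 9 (decimal)
Convert 2^2 (power) → 4 (decimal)
Compute 9 ^ 4 = 6561
6561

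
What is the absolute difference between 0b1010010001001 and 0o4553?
Convert 0b1010010001001 (binary) → 4096 + 1024 + 128 + 8 + 1 = 5257 (decimal)
Convert 0o4553 (octal) → 4×512 + 5×64 + 5×8 + 3 = 2411 (decimal)
Compute |5257 - 2411| = 2846
2846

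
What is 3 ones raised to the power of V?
Convert 3 ones (place-value notation) → 3 (decimal)
Convert V (Roman numeral) → 5 (decimal)
Compute 3 ^ 5 = 243
243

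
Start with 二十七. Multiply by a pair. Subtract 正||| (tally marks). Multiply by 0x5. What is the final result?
Convert 二十七 (Chinese numeral) → 2×10 + 7 = 27 (decimal)
Start: 27
Convert a pair (colloquial) → 2 (decimal)
27 × 2 = 54
Convert 正||| (tally marks) → 5 + 3 = 8 (decimal)
54 - 8 = 46
Convert 0x5 (hexadecimal) → 5 (decimal)
46 × 5 = 230
230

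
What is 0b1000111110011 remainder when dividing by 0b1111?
Convert 0b1000111110011 (binary) → 4096 + 256 + 128 + 64 + 32 + 16 + 2 + 1 = 4595 (decimal)
Convert 0b1111 (binary) → 8 + 4 + 2 + 1 = 15 (decimal)
Compute 4595 mod 15 = 5
5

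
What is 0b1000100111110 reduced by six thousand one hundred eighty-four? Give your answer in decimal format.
Convert 0b1000100111110 (binary) → 4096 + 256 + 32 + 16 + 8 + 4 + 2 = 4414 (decimal)
Convert six thousand one hundred eighty-four (English words) → 6×1000 + 1×100 + 84 = 6184 (decimal)
Compute 4414 - 6184 = -1770
-1770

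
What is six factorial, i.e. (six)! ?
Convert six (English words) → 6 (decimal)
Compute 6! = 720
720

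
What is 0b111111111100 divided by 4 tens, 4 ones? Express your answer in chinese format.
Convert 0b111111111100 (binary) → 2048 + 1024 + 512 + 256 + 128 + 64 + 32 + 16 + 8 + 4 = 4092 (decimal)
Convert 4 tens, 4 ones (place-value notation) → 4×10 + 4 = 44 (decimal)
Compute 4092 ÷ 44 = 93
Convert 93 (decimal) → 93 = 9×10 + 3 → 九十三 (Chinese numeral)
九十三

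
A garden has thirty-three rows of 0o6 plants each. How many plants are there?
Convert 0o6 (octal) → 6 (decimal)
Convert thirty-three (English words) → 33 (decimal)
Compute 6 × 33 = 198
198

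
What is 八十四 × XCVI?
Convert 八十四 (Chinese numeral) → 8×10 + 4 = 84 (decimal)
Convert XCVI (Roman numeral) → 90 + 5 + 1 = 96 (decimal)
Compute 84 × 96 = 8064
8064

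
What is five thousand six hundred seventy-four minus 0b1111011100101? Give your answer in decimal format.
Convert five thousand six hundred seventy-four (English words) → 5×1000 + 6×100 + 74 = 5674 (decimal)
Convert 0b1111011100101 (binary) → 4096 + 2048 + 1024 + 512 + 128 + 64 + 32 + 4 + 1 = 7909 (decimal)
Compute 5674 - 7909 = -2235
-2235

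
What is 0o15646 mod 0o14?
Convert 0o15646 (octal) → 1×4096 + 5×512 + 6×64 + 4×8 + 6 = 7078 (decimal)
Convert 0o14 (octal) → 1×8 + 4 = 12 (decimal)
Compute 7078 mod 12 = 10
10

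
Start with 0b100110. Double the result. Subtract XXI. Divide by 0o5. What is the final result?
Convert 0b100110 (binary) → 32 + 4 + 2 = 38 (decimal)
Start: 38
38 × 2 = 76
Convert XXI (Roman numeral) → 10 + 10 + 1 = 21 (decimal)
76 - 21 = 55
Convert 0o5 (octal) → 5 (decimal)
55 ÷ 5 = 11
11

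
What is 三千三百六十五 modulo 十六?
Convert 三千三百六十五 (Chinese numeral) → 3×1000 + 3×100 + 6×10 + 5 = 3365 (decimal)
Convert 十六 (Chinese numeral) → 1×10 + 6 = 16 (decimal)
Compute 3365 mod 16 = 5
5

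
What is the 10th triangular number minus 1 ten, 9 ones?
The 10th triangular number = 10×11/2 = 55
Convert 1 ten, 9 ones (place-value notation) → 1×10 + 9 = 19 (decimal)
Compute 55 - 19 = 36
36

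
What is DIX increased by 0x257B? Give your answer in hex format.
Convert DIX (Roman numeral) → 500 + 9 = 509 (decimal)
Convert 0x257B (hexadecimal) → 2×4096 + 5×256 + 7×16 + 11 = 9595 (decimal)
Compute 509 + 9595 = 10104
Convert 10104 (decimal) → 10104 = 2×4096 + 7×256 + 7×16 + 8 → 0x2778 (hexadecimal)
0x2778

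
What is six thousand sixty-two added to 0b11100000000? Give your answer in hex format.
Convert six thousand sixty-two (English words) → 6×1000 + 62 = 6062 (decimal)
Convert 0b11100000000 (binary) → 1024 + 512 + 256 = 1792 (decimal)
Compute 6062 + 1792 = 7854
Convert 7854 (decimal) → 7854 = 1×4096 + 14×256 + 10×16 + 14 → 0x1EAE (hexadecimal)
0x1EAE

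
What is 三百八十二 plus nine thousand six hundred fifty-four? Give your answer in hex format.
Convert 三百八十二 (Chinese numeral) → 3×100 + 8×10 + 2 = 382 (decimal)
Convert nine thousand six hundred fifty-four (English words) → 9×1000 + 6×100 + 54 = 9654 (decimal)
Compute 382 + 9654 = 10036
Convert 10036 (decimal) → 10036 = 2×4096 + 7×256 + 3×16 + 4 → 0x2734 (hexadecimal)
0x2734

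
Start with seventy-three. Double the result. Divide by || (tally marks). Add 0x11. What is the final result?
Convert seventy-three (English words) → 73 (decimal)
Start: 73
73 × 2 = 146
Convert || (tally marks) → 2 (decimal)
146 ÷ 2 = 73
Convert 0x11 (hexadecimal) → 1×16 + 1 = 17 (decimal)
73 + 17 = 90
90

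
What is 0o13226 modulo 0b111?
Convert 0o13226 (octal) → 1×4096 + 3×512 + 2×64 + 2×8 + 6 = 5782 (decimal)
Convert 0b111 (binary) → 4 + 2 + 1 = 7 (decimal)
Compute 5782 mod 7 = 0
0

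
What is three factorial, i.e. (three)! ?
Convert three (English words) → 3 (decimal)
Compute 3! = 6
6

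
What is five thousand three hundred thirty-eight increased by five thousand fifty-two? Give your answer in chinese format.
Convert five thousand three hundred thirty-eight (English words) → 5×1000 + 3×100 + 38 = 5338 (decimal)
Convert five thousand fifty-two (English words) → 5×1000 + 52 = 5052 (decimal)
Compute 5338 + 5052 = 10390
Convert 10390 (decimal) → 10390 = 1×10000 + 3×100 + 9×10 → 一万零三百九十 (Chinese numeral)
一万零三百九十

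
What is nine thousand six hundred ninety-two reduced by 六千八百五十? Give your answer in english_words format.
Convert nine thousand six hundred ninety-two (English words) → 9×1000 + 6×100 + 92 = 9692 (decimal)
Convert 六千八百五十 (Chinese numeral) → 6×1000 + 8×100 + 5×10 = 6850 (decimal)
Compute 9692 - 6850 = 2842
Convert 2842 (decimal) → 2842 = 2×1000 + 8×100 + 42 → two thousand eight hundred forty-two (English words)
two thousand eight hundred forty-two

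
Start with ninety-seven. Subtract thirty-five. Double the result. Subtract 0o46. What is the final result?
Convert ninety-seven (English words) → 97 (decimal)
Start: 97
Convert thirty-five (English words) → 35 (decimal)
97 - 35 = 62
62 × 2 = 124
Convert 0o46 (octal) → 4×8 + 6 = 38 (decimal)
124 - 38 = 86
86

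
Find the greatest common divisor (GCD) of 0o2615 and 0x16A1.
Convert 0o2615 (octal) → 2×512 + 6×64 + 1×8 + 5 = 1421 (decimal)
Convert 0x16A1 (hexadecimal) → 1×4096 + 6×256 + 10×16 + 1 = 5793 (decimal)
Compute gcd(1421, 5793) = 1
1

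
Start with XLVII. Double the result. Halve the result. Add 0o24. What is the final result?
Convert XLVII (Roman numeral) → 40 + 5 + 1 + 1 = 47 (decimal)
Start: 47
47 × 2 = 94
94 ÷ 2 = 47
Convert 0o24 (octal) → 2×8 + 4 = 20 (decimal)
47 + 20 = 67
67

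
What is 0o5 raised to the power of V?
Convert 0o5 (octal) → 5 (decimal)
Convert V (Roman numeral) → 5 (decimal)
Compute 5 ^ 5 = 3125
3125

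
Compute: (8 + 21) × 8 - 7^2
Convert 7^2 (power) → 49 (decimal)
Expression in decimal: (8 + 21) × 8 - 49
Parentheses first: 8 + 21 = 29
Multiply: 29 × 8 = 232
Subtract: 232 - 49 = 183
183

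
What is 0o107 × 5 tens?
Convert 0o107 (octal) → 1×64 + 7 = 71 (decimal)
Convert 5 tens (place-value notation) → 5×10 = 50 (decimal)
Compute 71 × 50 = 3550
3550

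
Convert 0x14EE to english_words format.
Convert 0x14EE (hexadecimal) → 1×4096 + 4×256 + 14×16 + 14 = 5358 (decimal)
Convert 5358 (decimal) → 5358 = 5×1000 + 3×100 + 58 → five thousand three hundred fifty-eight (English words)
five thousand three hundred fifty-eight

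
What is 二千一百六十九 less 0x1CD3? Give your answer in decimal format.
Convert 二千一百六十九 (Chinese numeral) → 2×1000 + 1×100 + 6×10 + 9 = 2169 (decimal)
Convert 0x1CD3 (hexadecimal) → 1×4096 + 12×256 + 13×16 + 3 = 7379 (decimal)
Compute 2169 - 7379 = -5210
-5210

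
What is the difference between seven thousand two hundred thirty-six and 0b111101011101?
Convert seven thousand two hundred thirty-six (English words) → 7×1000 + 2×100 + 36 = 7236 (decimal)
Convert 0b111101011101 (binary) → 2048 + 1024 + 512 + 256 + 64 + 16 + 8 + 4 + 1 = 3933 (decimal)
Difference: |7236 - 3933| = 3303
3303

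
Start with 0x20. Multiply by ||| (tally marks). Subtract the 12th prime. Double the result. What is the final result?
Convert 0x20 (hexadecimal) → 2×16 = 32 (decimal)
Start: 32
Convert ||| (tally marks) → 3 (decimal)
32 × 3 = 96
Convert the 12th prime (prime index) → 37 (decimal)
96 - 37 = 59
59 × 2 = 118
118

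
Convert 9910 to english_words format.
Convert 9910 (decimal) → 9910 = 9×1000 + 9×100 + 10 → nine thousand nine hundred ten (English words)
nine thousand nine hundred ten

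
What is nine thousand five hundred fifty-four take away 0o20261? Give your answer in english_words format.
Convert nine thousand five hundred fifty-four (English words) → 9×1000 + 5×100 + 54 = 9554 (decimal)
Convert 0o20261 (octal) → 2×4096 + 2×64 + 6×8 + 1 = 8369 (decimal)
Compute 9554 - 8369 = 1185
Convert 1185 (decimal) → 1185 = 1×1000 + 1×100 + 85 → one thousand one hundred eighty-five (English words)
one thousand one hundred eighty-five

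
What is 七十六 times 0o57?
Convert 七十六 (Chinese numeral) → 7×10 + 6 = 76 (decimal)
Convert 0o57 (octal) → 5×8 + 7 = 47 (decimal)
Compute 76 × 47 = 3572
3572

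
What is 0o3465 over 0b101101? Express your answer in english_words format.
Convert 0o3465 (octal) → 3×512 + 4×64 + 6×8 + 5 = 1845 (decimal)
Convert 0b101101 (binary) → 32 + 8 + 4 + 1 = 45 (decimal)
Compute 1845 ÷ 45 = 41
Convert 41 (decimal) → forty-one (English words)
forty-one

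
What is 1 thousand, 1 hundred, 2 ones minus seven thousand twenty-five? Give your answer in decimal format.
Convert 1 thousand, 1 hundred, 2 ones (place-value notation) → 1×1000 + 1×100 + 2 = 1102 (decimal)
Convert seven thousand twenty-five (English words) → 7×1000 + 25 = 7025 (decimal)
Compute 1102 - 7025 = -5923
-5923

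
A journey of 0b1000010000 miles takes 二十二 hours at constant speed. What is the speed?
Convert 0b1000010000 (binary) → 512 + 16 = 528 (decimal)
Convert 二十二 (Chinese numeral) → 2×10 + 2 = 22 (decimal)
Compute 528 ÷ 22 = 24
24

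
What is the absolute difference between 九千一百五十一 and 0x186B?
Convert 九千一百五十一 (Chinese numeral) → 9×1000 + 1×100 + 5×10 + 1 = 9151 (decimal)
Convert 0x186B (hexadecimal) → 1×4096 + 8×256 + 6×16 + 11 = 6251 (decimal)
Compute |9151 - 6251| = 2900
2900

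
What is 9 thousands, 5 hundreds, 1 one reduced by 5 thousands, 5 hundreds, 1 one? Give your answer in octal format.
Convert 9 thousands, 5 hundreds, 1 one (place-value notation) → 9×1000 + 5×100 + 1 = 9501 (decimal)
Convert 5 thousands, 5 hundreds, 1 one (place-value notation) → 5×1000 + 5×100 + 1 = 5501 (decimal)
Compute 9501 - 5501 = 4000
Convert 4000 (decimal) → 4000 = 7×512 + 6×64 + 4×8 → 0o7640 (octal)
0o7640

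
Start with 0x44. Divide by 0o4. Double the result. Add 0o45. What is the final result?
Convert 0x44 (hexadecimal) → 4×16 + 4 = 68 (decimal)
Start: 68
Convert 0o4 (octal) → 4 (decimal)
68 ÷ 4 = 17
17 × 2 = 34
Convert 0o45 (octal) → 4×8 + 5 = 37 (decimal)
34 + 37 = 71
71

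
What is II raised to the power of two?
Convert II (Roman numeral) → 1 + 1 = 2 (decimal)
Convert two (English words) → 2 (decimal)
Compute 2 ^ 2 = 4
4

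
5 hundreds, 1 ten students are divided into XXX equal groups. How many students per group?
Convert 5 hundreds, 1 ten (place-value notation) → 5×100 + 1×10 = 510 (decimal)
Convert XXX (Roman numeral) → 10 + 10 + 10 = 30 (decimal)
Compute 510 ÷ 30 = 17
17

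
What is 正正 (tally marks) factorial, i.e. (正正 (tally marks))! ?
Convert 正正 (tally marks) → 5 + 5 = 10 (decimal)
Compute 10! = 3628800
3628800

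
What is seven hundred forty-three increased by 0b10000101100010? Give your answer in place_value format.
Convert seven hundred forty-three (English words) → 7×100 + 43 = 743 (decimal)
Convert 0b10000101100010 (binary) → 8192 + 256 + 64 + 32 + 2 = 8546 (decimal)
Compute 743 + 8546 = 9289
Convert 9289 (decimal) → 9289 = 9×1000 + 2×100 + 8×10 + 9 → 9 thousands, 2 hundreds, 8 tens, 9 ones (place-value notation)
9 thousands, 2 hundreds, 8 tens, 9 ones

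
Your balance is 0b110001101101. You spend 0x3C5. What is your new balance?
Convert 0b110001101101 (binary) → 2048 + 1024 + 64 + 32 + 8 + 4 + 1 = 3181 (decimal)
Convert 0x3C5 (hexadecimal) → 3×256 + 12×16 + 5 = 965 (decimal)
Compute 3181 - 965 = 2216
2216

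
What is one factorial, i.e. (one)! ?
Convert one (English words) → 1 (decimal)
Compute 1! = 1
1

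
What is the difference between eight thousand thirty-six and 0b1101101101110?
Convert eight thousand thirty-six (English words) → 8×1000 + 36 = 8036 (decimal)
Convert 0b1101101101110 (binary) → 4096 + 2048 + 512 + 256 + 64 + 32 + 8 + 4 + 2 = 7022 (decimal)
Difference: |8036 - 7022| = 1014
1014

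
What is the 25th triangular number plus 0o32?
The 25th triangular number = 25×26/2 = 325
Convert 0o32 (octal) → 3×8 + 2 = 26 (decimal)
Compute 325 + 26 = 351
351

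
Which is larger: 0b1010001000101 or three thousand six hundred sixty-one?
Convert 0b1010001000101 (binary) → 4096 + 1024 + 64 + 4 + 1 = 5189 (decimal)
Convert three thousand six hundred sixty-one (English words) → 3×1000 + 6×100 + 61 = 3661 (decimal)
Compare 5189 vs 3661: larger = 5189
5189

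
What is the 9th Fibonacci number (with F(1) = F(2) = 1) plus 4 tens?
The 9th Fibonacci number (with F(1) = F(2) = 1): 1, 1, 2, 3, 5, 8, 13, 21, 34 → 34
Convert 4 tens (place-value notation) → 4×10 = 40 (decimal)
Compute 34 + 40 = 74
74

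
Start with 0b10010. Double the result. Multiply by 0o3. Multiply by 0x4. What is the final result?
Convert 0b10010 (binary) → 16 + 2 = 18 (decimal)
Start: 18
18 × 2 = 36
Convert 0o3 (octal) → 3 (decimal)
36 × 3 = 108
Convert 0x4 (hexadecimal) → 4 (decimal)
108 × 4 = 432
432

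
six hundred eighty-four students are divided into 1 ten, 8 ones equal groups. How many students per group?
Convert six hundred eighty-four (English words) → 6×100 + 84 = 684 (decimal)
Convert 1 ten, 8 ones (place-value notation) → 1×10 + 8 = 18 (decimal)
Compute 684 ÷ 18 = 38
38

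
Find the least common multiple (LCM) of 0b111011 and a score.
Convert 0b111011 (binary) → 32 + 16 + 8 + 2 + 1 = 59 (decimal)
Convert a score (colloquial) → 20 (decimal)
Compute lcm(59, 20) = 1180
1180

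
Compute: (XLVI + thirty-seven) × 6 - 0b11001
Convert XLVI (Roman numeral) → 40 + 5 + 1 = 46 (decimal)
Convert thirty-seven (English words) → 37 (decimal)
Convert 0b11001 (binary) → 16 + 8 + 1 = 25 (decimal)
Expression in decimal: (46 + 37) × 6 - 25
Parentheses first: 46 + 37 = 83
Multiply: 83 × 6 = 498
Subtract: 498 - 25 = 473
473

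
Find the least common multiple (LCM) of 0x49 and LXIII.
Convert 0x49 (hexadecimal) → 4×16 + 9 = 73 (decimal)
Convert LXIII (Roman numeral) → 50 + 10 + 1 + 1 + 1 = 63 (decimal)
Compute lcm(73, 63) = 4599
4599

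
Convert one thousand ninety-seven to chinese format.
Convert one thousand ninety-seven (English words) → 1×1000 + 97 = 1097 (decimal)
Convert 1097 (decimal) → 1097 = 1×1000 + 9×10 + 7 → 一千零九十七 (Chinese numeral)
一千零九十七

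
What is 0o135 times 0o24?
Convert 0o135 (octal) → 1×64 + 3×8 + 5 = 93 (decimal)
Convert 0o24 (octal) → 2×8 + 4 = 20 (decimal)
Compute 93 × 20 = 1860
1860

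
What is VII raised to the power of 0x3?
Convert VII (Roman numeral) → 5 + 1 + 1 = 7 (decimal)
Convert 0x3 (hexadecimal) → 3 (decimal)
Compute 7 ^ 3 = 343
343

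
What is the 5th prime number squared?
The 5th prime number = 11
Compute 11² = 11 × 11 = 121
121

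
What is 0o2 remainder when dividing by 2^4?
Convert 0o2 (octal) → 2 (decimal)
Convert 2^4 (power) → 16 (decimal)
Compute 2 mod 16 = 2
2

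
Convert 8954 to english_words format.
Convert 8954 (decimal) → 8954 = 8×1000 + 9×100 + 54 → eight thousand nine hundred fifty-four (English words)
eight thousand nine hundred fifty-four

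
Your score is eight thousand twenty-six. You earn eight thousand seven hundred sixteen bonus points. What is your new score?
Convert eight thousand twenty-six (English words) → 8×1000 + 26 = 8026 (decimal)
Convert eight thousand seven hundred sixteen (English words) → 8×1000 + 7×100 + 16 = 8716 (decimal)
Compute 8026 + 8716 = 16742
16742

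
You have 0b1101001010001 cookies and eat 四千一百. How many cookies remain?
Convert 0b1101001010001 (binary) → 4096 + 2048 + 512 + 64 + 16 + 1 = 6737 (decimal)
Convert 四千一百 (Chinese numeral) → 4×1000 + 1×100 = 4100 (decimal)
Compute 6737 - 4100 = 2637
2637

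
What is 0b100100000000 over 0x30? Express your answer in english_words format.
Convert 0b100100000000 (binary) → 2048 + 256 = 2304 (decimal)
Convert 0x30 (hexadecimal) → 3×16 = 48 (decimal)
Compute 2304 ÷ 48 = 48
Convert 48 (decimal) → forty-eight (English words)
forty-eight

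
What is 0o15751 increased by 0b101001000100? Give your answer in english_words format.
Convert 0o15751 (octal) → 1×4096 + 5×512 + 7×64 + 5×8 + 1 = 7145 (decimal)
Convert 0b101001000100 (binary) → 2048 + 512 + 64 + 4 = 2628 (decimal)
Compute 7145 + 2628 = 9773
Convert 9773 (decimal) → 9773 = 9×1000 + 7×100 + 73 → nine thousand seven hundred seventy-three (English words)
nine thousand seven hundred seventy-three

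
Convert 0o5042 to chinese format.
Convert 0o5042 (octal) → 5×512 + 4×8 + 2 = 2594 (decimal)
Convert 2594 (decimal) → 2594 = 2×1000 + 5×100 + 9×10 + 4 → 二千五百九十四 (Chinese numeral)
二千五百九十四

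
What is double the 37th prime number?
The 37th prime number = 157
Compute 157 × 2 = 314
314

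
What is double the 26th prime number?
The 26th prime number = 101
Compute 101 × 2 = 202
202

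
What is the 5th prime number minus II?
The 5th prime number = 11
Convert II (Roman numeral) → 1 + 1 = 2 (decimal)
Compute 11 - 2 = 9
9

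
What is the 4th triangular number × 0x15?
Convert the 4th triangular number (triangular index) → 4×5/2 = 10 (decimal)
Convert 0x15 (hexadecimal) → 1×16 + 5 = 21 (decimal)
Compute 10 × 21 = 210
210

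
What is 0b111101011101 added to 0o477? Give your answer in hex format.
Convert 0b111101011101 (binary) → 2048 + 1024 + 512 + 256 + 64 + 16 + 8 + 4 + 1 = 3933 (decimal)
Convert 0o477 (octal) → 4×64 + 7×8 + 7 = 319 (decimal)
Compute 3933 + 319 = 4252
Convert 4252 (decimal) → 4252 = 1×4096 + 9×16 + 12 → 0x109C (hexadecimal)
0x109C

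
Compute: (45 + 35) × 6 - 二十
Convert 二十 (Chinese numeral) → 2×10 = 20 (decimal)
Expression in decimal: (45 + 35) × 6 - 20
Parentheses first: 45 + 35 = 80
Multiply: 80 × 6 = 480
Subtract: 480 - 20 = 460
460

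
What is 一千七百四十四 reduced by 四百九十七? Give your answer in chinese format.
Convert 一千七百四十四 (Chinese numeral) → 1×1000 + 7×100 + 4×10 + 4 = 1744 (decimal)
Convert 四百九十七 (Chinese numeral) → 4×100 + 9×10 + 7 = 497 (decimal)
Compute 1744 - 497 = 1247
Convert 1247 (decimal) → 1247 = 1×1000 + 2×100 + 4×10 + 7 → 一千二百四十七 (Chinese numeral)
一千二百四十七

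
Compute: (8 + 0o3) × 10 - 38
Convert 0o3 (octal) → 3 (decimal)
Expression in decimal: (8 + 3) × 10 - 38
Parentheses first: 8 + 3 = 11
Multiply: 11 × 10 = 110
Subtract: 110 - 38 = 72
72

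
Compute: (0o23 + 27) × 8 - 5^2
Convert 0o23 (octal) → 2×8 + 3 = 19 (decimal)
Convert 5^2 (power) → 25 (decimal)
Expression in decimal: (19 + 27) × 8 - 25
Parentheses first: 19 + 27 = 46
Multiply: 46 × 8 = 368
Subtract: 368 - 25 = 343
343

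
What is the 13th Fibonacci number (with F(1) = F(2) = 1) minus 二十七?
The 13th Fibonacci number (with F(1) = F(2) = 1): 1, 1, 2, 3, 5, 8, 13, 21, 34, 55, 89, 144, 233 → 233
Convert 二十七 (Chinese numeral) → 2×10 + 7 = 27 (decimal)
Compute 233 - 27 = 206
206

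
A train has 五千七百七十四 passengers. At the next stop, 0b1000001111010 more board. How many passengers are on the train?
Convert 五千七百七十四 (Chinese numeral) → 5×1000 + 7×100 + 7×10 + 4 = 5774 (decimal)
Convert 0b1000001111010 (binary) → 4096 + 64 + 32 + 16 + 8 + 2 = 4218 (decimal)
Compute 5774 + 4218 = 9992
9992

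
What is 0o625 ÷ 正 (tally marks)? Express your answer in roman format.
Convert 0o625 (octal) → 6×64 + 2×8 + 5 = 405 (decimal)
Convert 正 (tally marks) → 5 (decimal)
Compute 405 ÷ 5 = 81
Convert 81 (decimal) → 81 = 50 + 10 + 10 + 10 + 1 → LXXXI (Roman numeral)
LXXXI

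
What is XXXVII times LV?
Convert XXXVII (Roman numeral) → 10 + 10 + 10 + 5 + 1 + 1 = 37 (decimal)
Convert LV (Roman numeral) → 50 + 5 = 55 (decimal)
Compute 37 × 55 = 2035
2035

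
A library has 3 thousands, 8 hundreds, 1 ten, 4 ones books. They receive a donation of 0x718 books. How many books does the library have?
Convert 3 thousands, 8 hundreds, 1 ten, 4 ones (place-value notation) → 3×1000 + 8×100 + 1×10 + 4 = 3814 (decimal)
Convert 0x718 (hexadecimal) → 7×256 + 1×16 + 8 = 1816 (decimal)
Compute 3814 + 1816 = 5630
5630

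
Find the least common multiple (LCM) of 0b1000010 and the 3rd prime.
Convert 0b1000010 (binary) → 64 + 2 = 66 (decimal)
Convert the 3rd prime (prime index) → 5 (decimal)
Compute lcm(66, 5) = 330
330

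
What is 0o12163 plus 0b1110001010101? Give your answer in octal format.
Convert 0o12163 (octal) → 1×4096 + 2×512 + 1×64 + 6×8 + 3 = 5235 (decimal)
Convert 0b1110001010101 (binary) → 4096 + 2048 + 1024 + 64 + 16 + 4 + 1 = 7253 (decimal)
Compute 5235 + 7253 = 12488
Convert 12488 (decimal) → 12488 = 3×4096 + 3×64 + 1×8 → 0o30310 (octal)
0o30310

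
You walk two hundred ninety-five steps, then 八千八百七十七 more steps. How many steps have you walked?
Convert two hundred ninety-five (English words) → 2×100 + 95 = 295 (decimal)
Convert 八千八百七十七 (Chinese numeral) → 8×1000 + 8×100 + 7×10 + 7 = 8877 (decimal)
Compute 295 + 8877 = 9172
9172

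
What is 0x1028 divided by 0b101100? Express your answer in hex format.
Convert 0x1028 (hexadecimal) → 1×4096 + 2×16 + 8 = 4136 (decimal)
Convert 0b101100 (binary) → 32 + 8 + 4 = 44 (decimal)
Compute 4136 ÷ 44 = 94
Convert 94 (decimal) → 94 = 5×16 + 14 → 0x5E (hexadecimal)
0x5E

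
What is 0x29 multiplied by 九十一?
Convert 0x29 (hexadecimal) → 2×16 + 9 = 41 (decimal)
Convert 九十一 (Chinese numeral) → 9×10 + 1 = 91 (decimal)
Compute 41 × 91 = 3731
3731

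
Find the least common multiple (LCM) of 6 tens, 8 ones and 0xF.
Convert 6 tens, 8 ones (place-value notation) → 6×10 + 8 = 68 (decimal)
Convert 0xF (hexadecimal) → 15 (decimal)
Compute lcm(68, 15) = 1020
1020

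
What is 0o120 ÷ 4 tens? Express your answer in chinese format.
Convert 0o120 (octal) → 1×64 + 2×8 = 80 (decimal)
Convert 4 tens (place-value notation) → 4×10 = 40 (decimal)
Compute 80 ÷ 40 = 2
Convert 2 (decimal) → 二 (Chinese numeral)
二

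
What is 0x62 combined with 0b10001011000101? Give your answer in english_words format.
Convert 0x62 (hexadecimal) → 6×16 + 2 = 98 (decimal)
Convert 0b10001011000101 (binary) → 8192 + 512 + 128 + 64 + 4 + 1 = 8901 (decimal)
Compute 98 + 8901 = 8999
Convert 8999 (decimal) → 8999 = 8×1000 + 9×100 + 99 → eight thousand nine hundred ninety-nine (English words)
eight thousand nine hundred ninety-nine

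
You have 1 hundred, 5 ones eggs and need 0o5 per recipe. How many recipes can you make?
Convert 1 hundred, 5 ones (place-value notation) → 1×100 + 5 = 105 (decimal)
Convert 0o5 (octal) → 5 (decimal)
Compute 105 ÷ 5 = 21
21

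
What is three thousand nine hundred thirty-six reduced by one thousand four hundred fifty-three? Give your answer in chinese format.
Convert three thousand nine hundred thirty-six (English words) → 3×1000 + 9×100 + 36 = 3936 (decimal)
Convert one thousand four hundred fifty-three (English words) → 1×1000 + 4×100 + 53 = 1453 (decimal)
Compute 3936 - 1453 = 2483
Convert 2483 (decimal) → 2483 = 2×1000 + 4×100 + 8×10 + 3 → 二千四百八十三 (Chinese numeral)
二千四百八十三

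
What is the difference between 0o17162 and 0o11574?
Convert 0o17162 (octal) → 1×4096 + 7×512 + 1×64 + 6×8 + 2 = 7794 (decimal)
Convert 0o11574 (octal) → 1×4096 + 1×512 + 5×64 + 7×8 + 4 = 4988 (decimal)
Difference: |7794 - 4988| = 2806
2806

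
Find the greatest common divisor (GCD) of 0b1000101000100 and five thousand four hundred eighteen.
Convert 0b1000101000100 (binary) → 4096 + 256 + 64 + 4 = 4420 (decimal)
Convert five thousand four hundred eighteen (English words) → 5×1000 + 4×100 + 18 = 5418 (decimal)
Compute gcd(4420, 5418) = 2
2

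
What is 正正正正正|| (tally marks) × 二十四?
Convert 正正正正正|| (tally marks) → 5 + 5 + 5 + 5 + 5 + 2 = 27 (decimal)
Convert 二十四 (Chinese numeral) → 2×10 + 4 = 24 (decimal)
Compute 27 × 24 = 648
648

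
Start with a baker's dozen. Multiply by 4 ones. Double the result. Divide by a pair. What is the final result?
Convert a baker's dozen (colloquial) → 13 (decimal)
Start: 13
Convert 4 ones (place-value notation) → 4 (decimal)
13 × 4 = 52
52 × 2 = 104
Convert a pair (colloquial) → 2 (decimal)
104 ÷ 2 = 52
52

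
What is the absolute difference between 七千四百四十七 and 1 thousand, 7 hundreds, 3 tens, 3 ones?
Convert 七千四百四十七 (Chinese numeral) → 7×1000 + 4×100 + 4×10 + 7 = 7447 (decimal)
Convert 1 thousand, 7 hundreds, 3 tens, 3 ones (place-value notation) → 1×1000 + 7×100 + 3×10 + 3 = 1733 (decimal)
Compute |7447 - 1733| = 5714
5714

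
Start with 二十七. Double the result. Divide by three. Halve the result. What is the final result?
Convert 二十七 (Chinese numeral) → 2×10 + 7 = 27 (decimal)
Start: 27
27 × 2 = 54
Convert three (English words) → 3 (decimal)
54 ÷ 3 = 18
18 ÷ 2 = 9
9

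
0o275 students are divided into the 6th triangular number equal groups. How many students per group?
Convert 0o275 (octal) → 2×64 + 7×8 + 5 = 189 (decimal)
Convert the 6th triangular number (triangular index) → 6×7/2 = 21 (decimal)
Compute 189 ÷ 21 = 9
9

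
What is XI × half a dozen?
Convert XI (Roman numeral) → 10 + 1 = 11 (decimal)
Convert half a dozen (colloquial) → 6 (decimal)
Compute 11 × 6 = 66
66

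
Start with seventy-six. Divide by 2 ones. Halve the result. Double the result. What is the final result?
Convert seventy-six (English words) → 76 (decimal)
Start: 76
Convert 2 ones (place-value notation) → 2 (decimal)
76 ÷ 2 = 38
38 ÷ 2 = 19
19 × 2 = 38
38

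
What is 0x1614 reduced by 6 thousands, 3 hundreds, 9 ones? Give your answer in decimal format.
Convert 0x1614 (hexadecimal) → 1×4096 + 6×256 + 1×16 + 4 = 5652 (decimal)
Convert 6 thousands, 3 hundreds, 9 ones (place-value notation) → 6×1000 + 3×100 + 9 = 6309 (decimal)
Compute 5652 - 6309 = -657
-657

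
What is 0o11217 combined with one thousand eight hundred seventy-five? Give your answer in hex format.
Convert 0o11217 (octal) → 1×4096 + 1×512 + 2×64 + 1×8 + 7 = 4751 (decimal)
Convert one thousand eight hundred seventy-five (English words) → 1×1000 + 8×100 + 75 = 1875 (decimal)
Compute 4751 + 1875 = 6626
Convert 6626 (decimal) → 6626 = 1×4096 + 9×256 + 14×16 + 2 → 0x19E2 (hexadecimal)
0x19E2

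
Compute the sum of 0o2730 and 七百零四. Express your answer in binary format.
Convert 0o2730 (octal) → 2×512 + 7×64 + 3×8 = 1496 (decimal)
Convert 七百零四 (Chinese numeral) → 7×100 + 4 = 704 (decimal)
Compute 1496 + 704 = 2200
Convert 2200 (decimal) → 2200 = 2048 + 128 + 16 + 8 → 0b100010011000 (binary)
0b100010011000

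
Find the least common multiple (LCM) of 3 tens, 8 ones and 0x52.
Convert 3 tens, 8 ones (place-value notation) → 3×10 + 8 = 38 (decimal)
Convert 0x52 (hexadecimal) → 5×16 + 2 = 82 (decimal)
Compute lcm(38, 82) = 1558
1558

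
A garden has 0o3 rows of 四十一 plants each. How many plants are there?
Convert 四十一 (Chinese numeral) → 4×10 + 1 = 41 (decimal)
Convert 0o3 (octal) → 3 (decimal)
Compute 41 × 3 = 123
123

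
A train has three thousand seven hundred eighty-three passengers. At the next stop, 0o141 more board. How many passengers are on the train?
Convert three thousand seven hundred eighty-three (English words) → 3×1000 + 7×100 + 83 = 3783 (decimal)
Convert 0o141 (octal) → 1×64 + 4×8 + 1 = 97 (decimal)
Compute 3783 + 97 = 3880
3880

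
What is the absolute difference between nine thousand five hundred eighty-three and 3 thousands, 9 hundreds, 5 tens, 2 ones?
Convert nine thousand five hundred eighty-three (English words) → 9×1000 + 5×100 + 83 = 9583 (decimal)
Convert 3 thousands, 9 hundreds, 5 tens, 2 ones (place-value notation) → 3×1000 + 9×100 + 5×10 + 2 = 3952 (decimal)
Compute |9583 - 3952| = 5631
5631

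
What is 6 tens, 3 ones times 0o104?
Convert 6 tens, 3 ones (place-value notation) → 6×10 + 3 = 63 (decimal)
Convert 0o104 (octal) → 1×64 + 4 = 68 (decimal)
Compute 63 × 68 = 4284
4284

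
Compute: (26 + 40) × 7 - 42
Parentheses first: 26 + 40 = 66
Multiply: 66 × 7 = 462
Subtract: 462 - 42 = 420
420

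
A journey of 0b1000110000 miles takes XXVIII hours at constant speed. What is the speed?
Convert 0b1000110000 (binary) → 512 + 32 + 16 = 560 (decimal)
Convert XXVIII (Roman numeral) → 10 + 10 + 5 + 1 + 1 + 1 = 28 (decimal)
Compute 560 ÷ 28 = 20
20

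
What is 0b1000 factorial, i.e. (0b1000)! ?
Convert 0b1000 (binary) → 8 (decimal)
Compute 8! = 40320
40320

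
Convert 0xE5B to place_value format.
Convert 0xE5B (hexadecimal) → 14×256 + 5×16 + 11 = 3675 (decimal)
Convert 3675 (decimal) → 3675 = 3×1000 + 6×100 + 7×10 + 5 → 3 thousands, 6 hundreds, 7 tens, 5 ones (place-value notation)
3 thousands, 6 hundreds, 7 tens, 5 ones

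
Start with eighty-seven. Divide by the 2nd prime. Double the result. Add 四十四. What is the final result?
Convert eighty-seven (English words) → 87 (decimal)
Start: 87
Convert the 2nd prime (prime index) → 3 (decimal)
87 ÷ 3 = 29
29 × 2 = 58
Convert 四十四 (Chinese numeral) → 4×10 + 4 = 44 (decimal)
58 + 44 = 102
102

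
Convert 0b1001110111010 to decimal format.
Convert 0b1001110111010 (binary) → 4096 + 512 + 256 + 128 + 32 + 16 + 8 + 2 = 5050 (decimal)
5050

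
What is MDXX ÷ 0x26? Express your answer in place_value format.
Convert MDXX (Roman numeral) → 1000 + 500 + 10 + 10 = 1520 (decimal)
Convert 0x26 (hexadecimal) → 2×16 + 6 = 38 (decimal)
Compute 1520 ÷ 38 = 40
Convert 40 (decimal) → 40 = 4×10 → 4 tens (place-value notation)
4 tens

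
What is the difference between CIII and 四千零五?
Convert CIII (Roman numeral) → 100 + 1 + 1 + 1 = 103 (decimal)
Convert 四千零五 (Chinese numeral) → 4×1000 + 5 = 4005 (decimal)
Difference: |103 - 4005| = 3902
3902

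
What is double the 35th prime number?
The 35th prime number = 149
Compute 149 × 2 = 298
298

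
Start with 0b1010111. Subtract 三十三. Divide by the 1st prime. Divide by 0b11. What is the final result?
Convert 0b1010111 (binary) → 64 + 16 + 4 + 2 + 1 = 87 (decimal)
Start: 87
Convert 三十三 (Chinese numeral) → 3×10 + 3 = 33 (decimal)
87 - 33 = 54
Convert the 1st prime (prime index) → 2 (decimal)
54 ÷ 2 = 27
Convert 0b11 (binary) → 2 + 1 = 3 (decimal)
27 ÷ 3 = 9
9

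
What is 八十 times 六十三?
Convert 八十 (Chinese numeral) → 8×10 = 80 (decimal)
Convert 六十三 (Chinese numeral) → 6×10 + 3 = 63 (decimal)
Compute 80 × 63 = 5040
5040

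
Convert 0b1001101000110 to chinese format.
Convert 0b1001101000110 (binary) → 4096 + 512 + 256 + 64 + 4 + 2 = 4934 (decimal)
Convert 4934 (decimal) → 4934 = 4×1000 + 9×100 + 3×10 + 4 → 四千九百三十四 (Chinese numeral)
四千九百三十四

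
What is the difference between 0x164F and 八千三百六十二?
Convert 0x164F (hexadecimal) → 1×4096 + 6×256 + 4×16 + 15 = 5711 (decimal)
Convert 八千三百六十二 (Chinese numeral) → 8×1000 + 3×100 + 6×10 + 2 = 8362 (decimal)
Difference: |5711 - 8362| = 2651
2651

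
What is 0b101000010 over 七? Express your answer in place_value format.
Convert 0b101000010 (binary) → 256 + 64 + 2 = 322 (decimal)
Convert 七 (Chinese numeral) → 7 (decimal)
Compute 322 ÷ 7 = 46
Convert 46 (decimal) → 46 = 4×10 + 6 → 4 tens, 6 ones (place-value notation)
4 tens, 6 ones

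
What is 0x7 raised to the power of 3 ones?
Convert 0x7 (hexadecimal) → 7 (decimal)
Convert 3 ones (place-value notation) → 3 (decimal)
Compute 7 ^ 3 = 343
343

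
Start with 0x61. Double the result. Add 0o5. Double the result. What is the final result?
Convert 0x61 (hexadecimal) → 6×16 + 1 = 97 (decimal)
Start: 97
97 × 2 = 194
Convert 0o5 (octal) → 5 (decimal)
194 + 5 = 199
199 × 2 = 398
398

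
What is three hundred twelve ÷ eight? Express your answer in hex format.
Convert three hundred twelve (English words) → 3×100 + 12 = 312 (decimal)
Convert eight (English words) → 8 (decimal)
Compute 312 ÷ 8 = 39
Convert 39 (decimal) → 39 = 2×16 + 7 → 0x27 (hexadecimal)
0x27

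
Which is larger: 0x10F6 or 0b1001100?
Convert 0x10F6 (hexadecimal) → 1×4096 + 15×16 + 6 = 4342 (decimal)
Convert 0b1001100 (binary) → 64 + 8 + 4 = 76 (decimal)
Compare 4342 vs 76: larger = 4342
4342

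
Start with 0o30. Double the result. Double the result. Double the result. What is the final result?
Convert 0o30 (octal) → 3×8 = 24 (decimal)
Start: 24
24 × 2 = 48
48 × 2 = 96
96 × 2 = 192
192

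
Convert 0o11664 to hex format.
Convert 0o11664 (octal) → 1×4096 + 1×512 + 6×64 + 6×8 + 4 = 5044 (decimal)
Convert 5044 (decimal) → 5044 = 1×4096 + 3×256 + 11×16 + 4 → 0x13B4 (hexadecimal)
0x13B4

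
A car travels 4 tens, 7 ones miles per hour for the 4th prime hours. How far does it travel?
Convert 4 tens, 7 ones (place-value notation) → 4×10 + 7 = 47 (decimal)
Convert the 4th prime (prime index) → 7 (decimal)
Compute 47 × 7 = 329
329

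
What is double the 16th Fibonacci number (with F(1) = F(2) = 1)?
The 16th Fibonacci number (with F(1) = F(2) = 1) = 987
Compute 987 × 2 = 1974
1974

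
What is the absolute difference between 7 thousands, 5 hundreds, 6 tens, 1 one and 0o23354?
Convert 7 thousands, 5 hundreds, 6 tens, 1 one (place-value notation) → 7×1000 + 5×100 + 6×10 + 1 = 7561 (decimal)
Convert 0o23354 (octal) → 2×4096 + 3×512 + 3×64 + 5×8 + 4 = 9964 (decimal)
Compute |7561 - 9964| = 2403
2403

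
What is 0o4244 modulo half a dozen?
Convert 0o4244 (octal) → 4×512 + 2×64 + 4×8 + 4 = 2212 (decimal)
Convert half a dozen (colloquial) → 6 (decimal)
Compute 2212 mod 6 = 4
4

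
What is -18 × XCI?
Convert XCI (Roman numeral) → 90 + 1 = 91 (decimal)
Compute -18 × 91 = -1638
-1638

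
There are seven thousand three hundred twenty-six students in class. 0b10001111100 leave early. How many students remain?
Convert seven thousand three hundred twenty-six (English words) → 7×1000 + 3×100 + 26 = 7326 (decimal)
Convert 0b10001111100 (binary) → 1024 + 64 + 32 + 16 + 8 + 4 = 1148 (decimal)
Compute 7326 - 1148 = 6178
6178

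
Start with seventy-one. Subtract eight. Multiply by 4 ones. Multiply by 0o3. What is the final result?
Convert seventy-one (English words) → 71 (decimal)
Start: 71
Convert eight (English words) → 8 (decimal)
71 - 8 = 63
Convert 4 ones (place-value notation) → 4 (decimal)
63 × 4 = 252
Convert 0o3 (octal) → 3 (decimal)
252 × 3 = 756
756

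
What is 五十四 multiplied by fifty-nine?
Convert 五十四 (Chinese numeral) → 5×10 + 4 = 54 (decimal)
Convert fifty-nine (English words) → 59 (decimal)
Compute 54 × 59 = 3186
3186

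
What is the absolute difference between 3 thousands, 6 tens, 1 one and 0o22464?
Convert 3 thousands, 6 tens, 1 one (place-value notation) → 3×1000 + 6×10 + 1 = 3061 (decimal)
Convert 0o22464 (octal) → 2×4096 + 2×512 + 4×64 + 6×8 + 4 = 9524 (decimal)
Compute |3061 - 9524| = 6463
6463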